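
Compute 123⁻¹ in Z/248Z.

123

Run the extended Euclidean algorithm:
248 = 2*123 + 2
123 = 61*2 + 1
2 = 2*1 + 0
gcd(123, 248) = 1, so the inverse exists.
Back-substitute for 1:
1 = 1*123 − 61*2
  = −61*248 + 123*123
So 123⁻¹ ≡ 123 (mod 248).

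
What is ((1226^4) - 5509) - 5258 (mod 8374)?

(1226)^4 ≡ 7436 (mod 8374)
7436 - 5509 = 1927
1927 - 5258 = -3331 ≡ 5043 (mod 8374)

5043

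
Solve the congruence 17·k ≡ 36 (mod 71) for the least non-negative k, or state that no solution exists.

gcd(17, 71) = 1, so a unique solution mod 71 exists.
17⁻¹ ≡ 46 (mod 71).
k ≡ 46·36 ≡ 23 (mod 71).

23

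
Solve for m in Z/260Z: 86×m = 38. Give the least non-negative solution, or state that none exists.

73

gcd(86, 260) = 2, and 2 | 38, so solutions exist.
Divide through by 2: 43×m ≡ 19 mod 130.
43⁻¹ ≡ 127 (mod 130).
m ≡ 127×19 ≡ 73 (mod 130).
The smallest non-negative solution is m = 73.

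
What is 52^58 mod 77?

Compute successive squares:
52^1 ≡ 52 (mod 77)
52^2 ≡ 52^2 = 2704 ≡ 9 (mod 77)
52^4 ≡ 9^2 = 81 ≡ 4 (mod 77)
52^8 ≡ 4^2 = 16 (mod 77)
52^16 ≡ 16^2 = 256 ≡ 25 (mod 77)
52^32 ≡ 25^2 = 625 ≡ 9 (mod 77)
52^58 = 52^32 × 52^16 × 52^8 × 52^2 ≡ 9 × 25 × 16 × 9 (mod 77).
Accumulate the product:
9 × 25 = 225 ≡ 71
71 × 16 = 1136 ≡ 58
58 × 9 = 522 ≡ 60

60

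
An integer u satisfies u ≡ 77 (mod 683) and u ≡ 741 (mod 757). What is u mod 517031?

683⁻¹ mod 757: 683·624 ≡ 1 (mod 757), so 683⁻¹ ≡ 624.
u = 77 + 683·((741 − 77)·624 mod 757) = 77 + 683·257 = 175608.

175608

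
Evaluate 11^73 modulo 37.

11

73 in binary is 1001001, i.e. 73 = 64 + 8 + 1.
11^1 ≡ 11 (mod 37)
11^2 ≡ 11^2 = 121 ≡ 10 (mod 37)
11^4 ≡ 10^2 = 100 ≡ 26 (mod 37)
11^8 ≡ 26^2 = 676 ≡ 10 (mod 37)
11^16 ≡ 10^2 = 100 ≡ 26 (mod 37)
11^32 ≡ 26^2 = 676 ≡ 10 (mod 37)
11^64 ≡ 10^2 = 100 ≡ 26 (mod 37)
11^73 = 11^64 × 11^8 × 11^1 ≡ 26 × 10 × 11 (mod 37).
Accumulate the product:
26 × 10 = 260 ≡ 1
1 × 11 = 11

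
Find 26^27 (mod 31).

27 in binary is 11011, i.e. 27 = 16 + 8 + 2 + 1.
26^1 ≡ 26 (mod 31)
26^2 ≡ 26^2 = 676 ≡ 25 (mod 31)
26^4 ≡ 25^2 = 625 ≡ 5 (mod 31)
26^8 ≡ 5^2 = 25 (mod 31)
26^16 ≡ 25^2 = 625 ≡ 5 (mod 31)
26^27 = 26^16 × 26^8 × 26^2 × 26^1 ≡ 5 × 25 × 25 × 26 (mod 31).
Accumulate the product:
5 × 25 = 125 ≡ 1
1 × 25 = 25
25 × 26 = 650 ≡ 30

30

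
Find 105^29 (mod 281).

104

By square-and-multiply:
29 in binary is 11101, i.e. 29 = 16 + 8 + 4 + 1.
105^1 ≡ 105 (mod 281)
105^2 ≡ 105^2 = 11025 ≡ 66 (mod 281)
105^4 ≡ 66^2 = 4356 ≡ 141 (mod 281)
105^8 ≡ 141^2 = 19881 ≡ 211 (mod 281)
105^16 ≡ 211^2 = 44521 ≡ 123 (mod 281)
105^29 = 105^16 · 105^8 · 105^4 · 105^1 ≡ 123 · 211 · 141 · 105 (mod 281).
Accumulate the product:
123 · 211 = 25953 ≡ 101
101 · 141 = 14241 ≡ 191
191 · 105 = 20055 ≡ 104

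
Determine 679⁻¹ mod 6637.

5943

6637 = 9·679 + 526
679 = 1·526 + 153
526 = 3·153 + 67
153 = 2·67 + 19
67 = 3·19 + 10
19 = 1·10 + 9
10 = 1·9 + 1
9 = 9·1 + 0
gcd(679, 6637) = 1, so the inverse exists.
Back-substitute for 1:
1 = 1·10 − 1·9
  = −1·19 + 2·10
  = 2·67 − 7·19
  = −7·153 + 16·67
  = 16·526 − 55·153
  = −55·679 + 71·526
  = 71·6637 − 694·679
So 679⁻¹ ≡ −694 ≡ 5943 (mod 6637).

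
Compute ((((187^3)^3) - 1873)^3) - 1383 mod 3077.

2245

(187)^3 ≡ 578 (mod 3077)
(578)^3 ≡ 340 (mod 3077)
340 - 1873 = -1533 ≡ 1544 (mod 3077)
(1544)^3 ≡ 551 (mod 3077)
551 - 1383 = -832 ≡ 2245 (mod 3077)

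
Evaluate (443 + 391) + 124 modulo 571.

387

443 + 391 = 834 ≡ 263 (mod 571)
263 + 124 = 387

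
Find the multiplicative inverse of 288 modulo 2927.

By the extended Euclidean algorithm:
2927 = 10*288 + 47
288 = 6*47 + 6
47 = 7*6 + 5
6 = 1*5 + 1
5 = 5*1 + 0
gcd(288, 2927) = 1, so the inverse exists.
Back-substitute for 1:
1 = 1*6 − 1*5
  = −1*47 + 8*6
  = 8*288 − 49*47
  = −49*2927 + 498*288
So 288⁻¹ ≡ 498 (mod 2927).

498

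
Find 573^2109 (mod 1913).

2109 in binary is 100000111101, i.e. 2109 = 2048 + 32 + 16 + 8 + 4 + 1.
573^1 ≡ 573 (mod 1913)
573^2 ≡ 573^2 = 328329 ≡ 1206 (mod 1913)
573^4 ≡ 1206^2 = 1454436 ≡ 556 (mod 1913)
573^8 ≡ 556^2 = 309136 ≡ 1143 (mod 1913)
573^16 ≡ 1143^2 = 1306449 ≡ 1783 (mod 1913)
573^32 ≡ 1783^2 = 3179089 ≡ 1596 (mod 1913)
573^64 ≡ 1596^2 = 2547216 ≡ 1013 (mod 1913)
573^128 ≡ 1013^2 = 1026169 ≡ 801 (mod 1913)
573^256 ≡ 801^2 = 641601 ≡ 746 (mod 1913)
573^512 ≡ 746^2 = 556516 ≡ 1746 (mod 1913)
573^1024 ≡ 1746^2 = 3048516 ≡ 1107 (mod 1913)
573^2048 ≡ 1107^2 = 1225449 ≡ 1129 (mod 1913)
573^2109 = 573^2048 × 573^32 × 573^16 × 573^8 × 573^4 × 573^1 ≡ 1129 × 1596 × 1783 × 1143 × 556 × 573 (mod 1913).
Accumulate the product:
1129 × 1596 = 1801884 ≡ 1751
1751 × 1783 = 3122033 ≡ 17
17 × 1143 = 19431 ≡ 301
301 × 556 = 167356 ≡ 925
925 × 573 = 530025 ≡ 124

124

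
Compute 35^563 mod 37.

32

563 in binary is 1000110011, i.e. 563 = 512 + 32 + 16 + 2 + 1.
35^1 ≡ 35 (mod 37)
35^2 ≡ 35^2 = 1225 ≡ 4 (mod 37)
35^4 ≡ 4^2 = 16 (mod 37)
35^8 ≡ 16^2 = 256 ≡ 34 (mod 37)
35^16 ≡ 34^2 = 1156 ≡ 9 (mod 37)
35^32 ≡ 9^2 = 81 ≡ 7 (mod 37)
35^64 ≡ 7^2 = 49 ≡ 12 (mod 37)
35^128 ≡ 12^2 = 144 ≡ 33 (mod 37)
35^256 ≡ 33^2 = 1089 ≡ 16 (mod 37)
35^512 ≡ 16^2 = 256 ≡ 34 (mod 37)
35^563 = 35^512 × 35^32 × 35^16 × 35^2 × 35^1 ≡ 34 × 7 × 9 × 4 × 35 (mod 37).
Accumulate the product:
34 × 7 = 238 ≡ 16
16 × 9 = 144 ≡ 33
33 × 4 = 132 ≡ 21
21 × 35 = 735 ≡ 32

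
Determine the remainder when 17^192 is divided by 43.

11

17^1 ≡ 17 (mod 43)
17^2 ≡ 17^2 = 289 ≡ 31 (mod 43)
17^4 ≡ 31^2 = 961 ≡ 15 (mod 43)
17^8 ≡ 15^2 = 225 ≡ 10 (mod 43)
17^16 ≡ 10^2 = 100 ≡ 14 (mod 43)
17^32 ≡ 14^2 = 196 ≡ 24 (mod 43)
17^64 ≡ 24^2 = 576 ≡ 17 (mod 43)
17^128 ≡ 17^2 = 289 ≡ 31 (mod 43)
17^192 = 17^128 * 17^64 ≡ 31 * 17 (mod 43).
31 * 17 = 527 ≡ 11 (mod 43).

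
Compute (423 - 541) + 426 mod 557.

423 - 541 = -118 ≡ 439 (mod 557)
439 + 426 = 865 ≡ 308 (mod 557)

308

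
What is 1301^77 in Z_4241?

2084

77 in binary is 1001101, i.e. 77 = 64 + 8 + 4 + 1.
1301^1 ≡ 1301 (mod 4241)
1301^2 ≡ 1301^2 = 1692601 ≡ 442 (mod 4241)
1301^4 ≡ 442^2 = 195364 ≡ 278 (mod 4241)
1301^8 ≡ 278^2 = 77284 ≡ 946 (mod 4241)
1301^16 ≡ 946^2 = 894916 ≡ 65 (mod 4241)
1301^32 ≡ 65^2 = 4225 (mod 4241)
1301^64 ≡ 4225^2 = 17850625 ≡ 256 (mod 4241)
1301^77 = 1301^64 × 1301^8 × 1301^4 × 1301^1 ≡ 256 × 946 × 278 × 1301 (mod 4241).
Accumulate the product:
256 × 946 = 242176 ≡ 439
439 × 278 = 122042 ≡ 3294
3294 × 1301 = 4285494 ≡ 2084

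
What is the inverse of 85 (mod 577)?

Run the extended Euclidean algorithm:
577 = 6×85 + 67
85 = 1×67 + 18
67 = 3×18 + 13
18 = 1×13 + 5
13 = 2×5 + 3
5 = 1×3 + 2
3 = 1×2 + 1
2 = 2×1 + 0
gcd(85, 577) = 1, so the inverse exists.
Back-substitute for 1:
1 = 1×3 − 1×2
  = −1×5 + 2×3
  = 2×13 − 5×5
  = −5×18 + 7×13
  = 7×67 − 26×18
  = −26×85 + 33×67
  = 33×577 − 224×85
So 85⁻¹ ≡ −224 ≡ 353 (mod 577).

353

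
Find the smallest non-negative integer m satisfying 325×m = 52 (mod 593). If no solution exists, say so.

gcd(325, 593) = 1, so a unique solution mod 593 exists.
325⁻¹ ≡ 489 (mod 593).
m ≡ 489×52 ≡ 522 (mod 593).

522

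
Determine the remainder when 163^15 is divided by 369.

Using repeated squaring:
163^1 ≡ 163 (mod 369)
163^2 ≡ 163^2 = 26569 ≡ 1 (mod 369)
163^4 ≡ 1^2 = 1 (mod 369)
163^8 ≡ 1^2 = 1 (mod 369)
163^15 = 163^8 × 163^4 × 163^2 × 163^1 ≡ 1 × 1 × 1 × 163 (mod 369).
Accumulate the product:
1 × 1 = 1
1 × 1 = 1
1 × 163 = 163

163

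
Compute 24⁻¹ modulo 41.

12

Apply the Euclidean algorithm and back-substitute:
41 = 1×24 + 17
24 = 1×17 + 7
17 = 2×7 + 3
7 = 2×3 + 1
3 = 3×1 + 0
gcd(24, 41) = 1, so the inverse exists.
Bézout: 1 = −7×41 + 12×24.
So 24⁻¹ ≡ 12 (mod 41).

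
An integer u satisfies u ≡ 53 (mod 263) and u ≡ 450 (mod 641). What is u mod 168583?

26090

263⁻¹ mod 641: 263·39 ≡ 1 (mod 641), so 263⁻¹ ≡ 39.
u = 53 + 263·((450 − 53)·39 mod 641) = 53 + 263·99 = 26090.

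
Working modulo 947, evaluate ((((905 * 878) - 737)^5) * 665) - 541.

905 * 878 = 794590 ≡ 57 (mod 947)
57 - 737 = -680 ≡ 267 (mod 947)
(267)^5 ≡ 282 (mod 947)
282 * 665 = 187530 ≡ 24 (mod 947)
24 - 541 = -517 ≡ 430 (mod 947)

430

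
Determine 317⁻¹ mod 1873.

969

By the extended Euclidean algorithm:
1873 = 5×317 + 288
317 = 1×288 + 29
288 = 9×29 + 27
29 = 1×27 + 2
27 = 13×2 + 1
2 = 2×1 + 0
gcd(317, 1873) = 1, so the inverse exists.
Back-substitute for 1:
1 = 1×27 − 13×2
  = −13×29 + 14×27
  = 14×288 − 139×29
  = −139×317 + 153×288
  = 153×1873 − 904×317
So 317⁻¹ ≡ −904 ≡ 969 (mod 1873).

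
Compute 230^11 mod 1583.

Compute successive squares:
11 in binary is 1011, i.e. 11 = 8 + 2 + 1.
230^1 ≡ 230 (mod 1583)
230^2 ≡ 230^2 = 52900 ≡ 661 (mod 1583)
230^4 ≡ 661^2 = 436921 ≡ 13 (mod 1583)
230^8 ≡ 13^2 = 169 (mod 1583)
230^11 = 230^8 · 230^2 · 230^1 ≡ 169 · 661 · 230 (mod 1583).
Accumulate the product:
169 · 661 = 111709 ≡ 899
899 · 230 = 206770 ≡ 980

980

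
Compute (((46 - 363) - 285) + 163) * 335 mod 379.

46 - 363 = -317 ≡ 62 (mod 379)
62 - 285 = -223 ≡ 156 (mod 379)
156 + 163 = 319
319 * 335 = 106865 ≡ 366 (mod 379)

366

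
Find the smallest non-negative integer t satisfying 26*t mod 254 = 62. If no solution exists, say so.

61

gcd(26, 254) = 2, and 2 | 62, so solutions exist.
Divide through by 2: 13*t = 31 (mod 127).
13⁻¹ ≡ 88 (mod 127).
t ≡ 88*31 ≡ 61 (mod 127).
The smallest non-negative solution is t = 61.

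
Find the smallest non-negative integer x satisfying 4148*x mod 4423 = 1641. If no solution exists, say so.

gcd(4148, 4423) = 1, so a unique solution mod 4423 exists.
4148⁻¹ ≡ 193 (mod 4423).
x ≡ 193*1641 ≡ 2680 (mod 4423).

2680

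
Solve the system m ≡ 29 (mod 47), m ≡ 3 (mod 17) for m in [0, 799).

47⁻¹ mod 17: 47*4 ≡ 1 (mod 17), so 47⁻¹ ≡ 4.
m = 29 + 47*((3 − 29)*4 mod 17) = 29 + 47*15 = 734.
Check: 734 mod 47 = 29, 734 mod 17 = 3. ✓

734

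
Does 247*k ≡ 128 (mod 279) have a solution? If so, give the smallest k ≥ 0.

275

gcd(247, 279) = 1, so a unique solution mod 279 exists.
247⁻¹ ≡ 61 (mod 279).
k ≡ 61*128 ≡ 275 (mod 279).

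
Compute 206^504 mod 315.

Compute successive squares:
504 in binary is 111111000, i.e. 504 = 256 + 128 + 64 + 32 + 16 + 8.
206^1 ≡ 206 (mod 315)
206^2 ≡ 206^2 = 42436 ≡ 226 (mod 315)
206^4 ≡ 226^2 = 51076 ≡ 46 (mod 315)
206^8 ≡ 46^2 = 2116 ≡ 226 (mod 315)
206^16 ≡ 226^2 = 51076 ≡ 46 (mod 315)
206^32 ≡ 46^2 = 2116 ≡ 226 (mod 315)
206^64 ≡ 226^2 = 51076 ≡ 46 (mod 315)
206^128 ≡ 46^2 = 2116 ≡ 226 (mod 315)
206^256 ≡ 226^2 = 51076 ≡ 46 (mod 315)
206^504 = 206^256 · 206^128 · 206^64 · 206^32 · 206^16 · 206^8 ≡ 46 · 226 · 46 · 226 · 46 · 226 (mod 315).
Accumulate the product:
46 · 226 = 10396 ≡ 1
1 · 46 = 46
46 · 226 = 10396 ≡ 1
1 · 46 = 46
46 · 226 = 10396 ≡ 1

1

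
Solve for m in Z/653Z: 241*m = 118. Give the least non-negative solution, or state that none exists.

117

gcd(241, 653) = 1, so a unique solution mod 653 exists.
241⁻¹ ≡ 84 (mod 653).
m ≡ 84*118 ≡ 117 (mod 653).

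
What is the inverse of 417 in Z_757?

By the extended Euclidean algorithm:
757 = 1·417 + 340
417 = 1·340 + 77
340 = 4·77 + 32
77 = 2·32 + 13
32 = 2·13 + 6
13 = 2·6 + 1
6 = 6·1 + 0
gcd(417, 757) = 1, so the inverse exists.
Back-substitute for 1:
1 = 1·13 − 2·6
  = −2·32 + 5·13
  = 5·77 − 12·32
  = −12·340 + 53·77
  = 53·417 − 65·340
  = −65·757 + 118·417
So 417⁻¹ ≡ 118 (mod 757).

118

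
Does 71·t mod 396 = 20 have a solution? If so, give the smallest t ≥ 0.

gcd(71, 396) = 1, so a unique solution mod 396 exists.
71⁻¹ ≡ 251 (mod 396).
t ≡ 251·20 ≡ 268 (mod 396).

268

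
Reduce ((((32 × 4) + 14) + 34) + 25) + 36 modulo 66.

32 × 4 = 128 ≡ 62 (mod 66)
62 + 14 = 76 ≡ 10 (mod 66)
10 + 34 = 44
44 + 25 = 69 ≡ 3 (mod 66)
3 + 36 = 39

39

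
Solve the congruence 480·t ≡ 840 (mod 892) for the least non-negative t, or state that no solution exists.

169

gcd(480, 892) = 4, and 4 | 840, so solutions exist.
Divide through by 4: 120·t mod 223 = 210.
120⁻¹ ≡ 210 (mod 223).
t ≡ 210·210 ≡ 169 (mod 223).
The smallest non-negative solution is t = 169.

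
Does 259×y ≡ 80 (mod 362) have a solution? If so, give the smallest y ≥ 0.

gcd(259, 362) = 1, so a unique solution mod 362 exists.
259⁻¹ ≡ 123 (mod 362).
y ≡ 123×80 ≡ 66 (mod 362).

66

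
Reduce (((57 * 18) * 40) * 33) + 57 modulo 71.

52

57 * 18 = 1026 ≡ 32 (mod 71)
32 * 40 = 1280 ≡ 2 (mod 71)
2 * 33 = 66
66 + 57 = 123 ≡ 52 (mod 71)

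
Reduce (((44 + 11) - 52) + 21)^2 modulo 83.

44 + 11 = 55
55 - 52 = 3
3 + 21 = 24
(24)^2 ≡ 78 (mod 83)

78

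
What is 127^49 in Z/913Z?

By square-and-multiply:
49 in binary is 110001, i.e. 49 = 32 + 16 + 1.
127^1 ≡ 127 (mod 913)
127^2 ≡ 127^2 = 16129 ≡ 608 (mod 913)
127^4 ≡ 608^2 = 369664 ≡ 812 (mod 913)
127^8 ≡ 812^2 = 659344 ≡ 158 (mod 913)
127^16 ≡ 158^2 = 24964 ≡ 313 (mod 913)
127^32 ≡ 313^2 = 97969 ≡ 278 (mod 913)
127^49 = 127^32 × 127^16 × 127^1 ≡ 278 × 313 × 127 (mod 913).
Accumulate the product:
278 × 313 = 87014 ≡ 279
279 × 127 = 35433 ≡ 739

739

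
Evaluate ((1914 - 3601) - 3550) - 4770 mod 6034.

1914 - 3601 = -1687 ≡ 4347 (mod 6034)
4347 - 3550 = 797
797 - 4770 = -3973 ≡ 2061 (mod 6034)

2061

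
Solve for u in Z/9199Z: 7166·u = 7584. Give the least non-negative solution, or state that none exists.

gcd(7166, 9199) = 1, so a unique solution mod 9199 exists.
7166⁻¹ ≡ 5647 (mod 9199).
u ≡ 5647·7584 ≡ 5503 (mod 9199).

5503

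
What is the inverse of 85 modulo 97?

8

Run the extended Euclidean algorithm:
97 = 1×85 + 12
85 = 7×12 + 1
12 = 12×1 + 0
gcd(85, 97) = 1, so the inverse exists.
Bézout: 1 = −7×97 + 8×85.
So 85⁻¹ ≡ 8 (mod 97).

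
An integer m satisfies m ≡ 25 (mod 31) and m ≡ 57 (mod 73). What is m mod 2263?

1079

31⁻¹ mod 73: 31*33 ≡ 1 (mod 73), so 31⁻¹ ≡ 33.
m = 25 + 31*((57 − 25)*33 mod 73) = 25 + 31*34 = 1079.
Check: 1079 mod 31 = 25, 1079 mod 73 = 57. ✓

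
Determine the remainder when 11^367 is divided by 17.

367 in binary is 101101111, i.e. 367 = 256 + 64 + 32 + 8 + 4 + 2 + 1.
11^1 ≡ 11 (mod 17)
11^2 ≡ 11^2 = 121 ≡ 2 (mod 17)
11^4 ≡ 2^2 = 4 (mod 17)
11^8 ≡ 4^2 = 16 (mod 17)
11^16 ≡ 16^2 = 256 ≡ 1 (mod 17)
11^32 ≡ 1^2 = 1 (mod 17)
11^64 ≡ 1^2 = 1 (mod 17)
11^128 ≡ 1^2 = 1 (mod 17)
11^256 ≡ 1^2 = 1 (mod 17)
11^367 = 11^256 * 11^64 * 11^32 * 11^8 * 11^4 * 11^2 * 11^1 ≡ 1 * 1 * 1 * 16 * 4 * 2 * 11 (mod 17).
Accumulate the product:
1 * 1 = 1
1 * 1 = 1
1 * 16 = 16
16 * 4 = 64 ≡ 13
13 * 2 = 26 ≡ 9
9 * 11 = 99 ≡ 14

14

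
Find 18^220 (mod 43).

17

By square-and-multiply:
18^1 ≡ 18 (mod 43)
18^2 ≡ 18^2 = 324 ≡ 23 (mod 43)
18^4 ≡ 23^2 = 529 ≡ 13 (mod 43)
18^8 ≡ 13^2 = 169 ≡ 40 (mod 43)
18^16 ≡ 40^2 = 1600 ≡ 9 (mod 43)
18^32 ≡ 9^2 = 81 ≡ 38 (mod 43)
18^64 ≡ 38^2 = 1444 ≡ 25 (mod 43)
18^128 ≡ 25^2 = 625 ≡ 23 (mod 43)
18^220 = 18^128 × 18^64 × 18^16 × 18^8 × 18^4 ≡ 23 × 25 × 9 × 40 × 13 (mod 43).
Accumulate the product:
23 × 25 = 575 ≡ 16
16 × 9 = 144 ≡ 15
15 × 40 = 600 ≡ 41
41 × 13 = 533 ≡ 17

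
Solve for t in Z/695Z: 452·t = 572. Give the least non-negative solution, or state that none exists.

gcd(452, 695) = 1, so a unique solution mod 695 exists.
452⁻¹ ≡ 143 (mod 695).
t ≡ 143·572 ≡ 481 (mod 695).

481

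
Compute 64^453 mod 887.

Using repeated squaring:
453 in binary is 111000101, i.e. 453 = 256 + 128 + 64 + 4 + 1.
64^1 ≡ 64 (mod 887)
64^2 ≡ 64^2 = 4096 ≡ 548 (mod 887)
64^4 ≡ 548^2 = 300304 ≡ 498 (mod 887)
64^8 ≡ 498^2 = 248004 ≡ 531 (mod 887)
64^16 ≡ 531^2 = 281961 ≡ 782 (mod 887)
64^32 ≡ 782^2 = 611524 ≡ 381 (mod 887)
64^64 ≡ 381^2 = 145161 ≡ 580 (mod 887)
64^128 ≡ 580^2 = 336400 ≡ 227 (mod 887)
64^256 ≡ 227^2 = 51529 ≡ 83 (mod 887)
64^453 = 64^256 × 64^128 × 64^64 × 64^4 × 64^1 ≡ 83 × 227 × 580 × 498 × 64 (mod 887).
Accumulate the product:
83 × 227 = 18841 ≡ 214
214 × 580 = 124120 ≡ 827
827 × 498 = 411846 ≡ 278
278 × 64 = 17792 ≡ 52

52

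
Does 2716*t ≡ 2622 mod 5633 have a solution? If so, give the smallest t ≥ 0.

2328

gcd(2716, 5633) = 1, so a unique solution mod 5633 exists.
2716⁻¹ ≡ 3391 (mod 5633).
t ≡ 3391*2622 ≡ 2328 (mod 5633).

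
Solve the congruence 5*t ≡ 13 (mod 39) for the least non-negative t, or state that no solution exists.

gcd(5, 39) = 1, so a unique solution mod 39 exists.
5⁻¹ ≡ 8 (mod 39).
t ≡ 8*13 ≡ 26 (mod 39).

26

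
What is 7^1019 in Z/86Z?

37

Compute successive squares:
7^1 ≡ 7 (mod 86)
7^2 ≡ 7^2 = 49 (mod 86)
7^4 ≡ 49^2 = 2401 ≡ 79 (mod 86)
7^8 ≡ 79^2 = 6241 ≡ 49 (mod 86)
7^16 ≡ 49^2 = 2401 ≡ 79 (mod 86)
7^32 ≡ 79^2 = 6241 ≡ 49 (mod 86)
7^64 ≡ 49^2 = 2401 ≡ 79 (mod 86)
7^128 ≡ 79^2 = 6241 ≡ 49 (mod 86)
7^256 ≡ 49^2 = 2401 ≡ 79 (mod 86)
7^512 ≡ 79^2 = 6241 ≡ 49 (mod 86)
7^1019 = 7^512 · 7^256 · 7^128 · 7^64 · 7^32 · 7^16 · 7^8 · 7^2 · 7^1 ≡ 49 · 79 · 49 · 79 · 49 · 79 · 49 · 49 · 7 (mod 86).
Accumulate the product:
49 · 79 = 3871 ≡ 1
1 · 49 = 49
49 · 79 = 3871 ≡ 1
1 · 49 = 49
49 · 79 = 3871 ≡ 1
1 · 49 = 49
49 · 49 = 2401 ≡ 79
79 · 7 = 553 ≡ 37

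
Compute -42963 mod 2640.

-42963 = -17×2640 + 1917, so -42963 ≡ 1917 (mod 2640).

1917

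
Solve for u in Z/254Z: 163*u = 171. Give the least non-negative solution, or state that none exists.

227

gcd(163, 254) = 1, so a unique solution mod 254 exists.
163⁻¹ ≡ 187 (mod 254).
u ≡ 187*171 ≡ 227 (mod 254).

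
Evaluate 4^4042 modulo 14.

4

4^1 ≡ 4 (mod 14)
4^2 ≡ 4^2 = 16 ≡ 2 (mod 14)
4^4 ≡ 2^2 = 4 (mod 14)
4^8 ≡ 4^2 = 16 ≡ 2 (mod 14)
4^16 ≡ 2^2 = 4 (mod 14)
4^32 ≡ 4^2 = 16 ≡ 2 (mod 14)
4^64 ≡ 2^2 = 4 (mod 14)
4^128 ≡ 4^2 = 16 ≡ 2 (mod 14)
4^256 ≡ 2^2 = 4 (mod 14)
4^512 ≡ 4^2 = 16 ≡ 2 (mod 14)
4^1024 ≡ 2^2 = 4 (mod 14)
4^2048 ≡ 4^2 = 16 ≡ 2 (mod 14)
4^4042 = 4^2048 * 4^1024 * 4^512 * 4^256 * 4^128 * 4^64 * 4^8 * 4^2 ≡ 2 * 4 * 2 * 4 * 2 * 4 * 2 * 2 (mod 14).
Accumulate the product:
2 * 4 = 8
8 * 2 = 16 ≡ 2
2 * 4 = 8
8 * 2 = 16 ≡ 2
2 * 4 = 8
8 * 2 = 16 ≡ 2
2 * 2 = 4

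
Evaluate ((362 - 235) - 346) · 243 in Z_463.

362 - 235 = 127
127 - 346 = -219 ≡ 244 (mod 463)
244 · 243 = 59292 ≡ 28 (mod 463)

28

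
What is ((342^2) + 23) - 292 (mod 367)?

(342)^2 ≡ 258 (mod 367)
258 + 23 = 281
281 - 292 = -11 ≡ 356 (mod 367)

356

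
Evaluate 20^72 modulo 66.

Using repeated squaring:
72 in binary is 1001000, i.e. 72 = 64 + 8.
20^1 ≡ 20 (mod 66)
20^2 ≡ 20^2 = 400 ≡ 4 (mod 66)
20^4 ≡ 4^2 = 16 (mod 66)
20^8 ≡ 16^2 = 256 ≡ 58 (mod 66)
20^16 ≡ 58^2 = 3364 ≡ 64 (mod 66)
20^32 ≡ 64^2 = 4096 ≡ 4 (mod 66)
20^64 ≡ 4^2 = 16 (mod 66)
20^72 = 20^64 · 20^8 ≡ 16 · 58 (mod 66).
16 · 58 = 928 ≡ 4 (mod 66).

4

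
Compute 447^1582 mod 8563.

7601

Using repeated squaring:
1582 in binary is 11000101110, i.e. 1582 = 1024 + 512 + 32 + 8 + 4 + 2.
447^1 ≡ 447 (mod 8563)
447^2 ≡ 447^2 = 199809 ≡ 2860 (mod 8563)
447^4 ≡ 2860^2 = 8179600 ≡ 1935 (mod 8563)
447^8 ≡ 1935^2 = 3744225 ≡ 2194 (mod 8563)
447^16 ≡ 2194^2 = 4813636 ≡ 1230 (mod 8563)
447^32 ≡ 1230^2 = 1512900 ≡ 5812 (mod 8563)
447^64 ≡ 5812^2 = 33779344 ≡ 6872 (mod 8563)
447^128 ≡ 6872^2 = 47224384 ≡ 8002 (mod 8563)
447^256 ≡ 8002^2 = 64032004 ≡ 6453 (mod 8563)
447^512 ≡ 6453^2 = 41641209 ≡ 7903 (mod 8563)
447^1024 ≡ 7903^2 = 62457409 ≡ 7450 (mod 8563)
447^1582 = 447^1024 × 447^512 × 447^32 × 447^8 × 447^4 × 447^2 ≡ 7450 × 7903 × 5812 × 2194 × 1935 × 2860 (mod 8563).
Accumulate the product:
7450 × 7903 = 58877350 ≡ 6725
6725 × 5812 = 39085700 ≡ 4168
4168 × 2194 = 9144592 ≡ 7871
7871 × 1935 = 15230385 ≡ 5371
5371 × 2860 = 15361060 ≡ 7601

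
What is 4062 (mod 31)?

4062 = 131·31 + 1, so 4062 ≡ 1 (mod 31).

1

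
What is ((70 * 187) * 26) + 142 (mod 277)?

70 * 187 = 13090 ≡ 71 (mod 277)
71 * 26 = 1846 ≡ 184 (mod 277)
184 + 142 = 326 ≡ 49 (mod 277)

49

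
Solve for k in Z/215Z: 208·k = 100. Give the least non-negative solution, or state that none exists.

gcd(208, 215) = 1, so a unique solution mod 215 exists.
208⁻¹ ≡ 92 (mod 215).
k ≡ 92·100 ≡ 170 (mod 215).

170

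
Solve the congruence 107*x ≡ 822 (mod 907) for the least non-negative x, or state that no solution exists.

618

gcd(107, 907) = 1, so a unique solution mod 907 exists.
107⁻¹ ≡ 729 (mod 907).
x ≡ 729*822 ≡ 618 (mod 907).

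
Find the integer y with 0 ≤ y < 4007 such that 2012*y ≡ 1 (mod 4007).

3300

Apply the Euclidean algorithm and back-substitute:
4007 = 1·2012 + 1995
2012 = 1·1995 + 17
1995 = 117·17 + 6
17 = 2·6 + 5
6 = 1·5 + 1
5 = 5·1 + 0
gcd(2012, 4007) = 1, so the inverse exists.
Bézout: 1 = 355·4007 − 707·2012.
So 2012⁻¹ ≡ −707 ≡ 3300 (mod 4007).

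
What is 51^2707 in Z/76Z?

2707 in binary is 101010010011, i.e. 2707 = 2048 + 512 + 128 + 16 + 2 + 1.
51^1 ≡ 51 (mod 76)
51^2 ≡ 51^2 = 2601 ≡ 17 (mod 76)
51^4 ≡ 17^2 = 289 ≡ 61 (mod 76)
51^8 ≡ 61^2 = 3721 ≡ 73 (mod 76)
51^16 ≡ 73^2 = 5329 ≡ 9 (mod 76)
51^32 ≡ 9^2 = 81 ≡ 5 (mod 76)
51^64 ≡ 5^2 = 25 (mod 76)
51^128 ≡ 25^2 = 625 ≡ 17 (mod 76)
51^256 ≡ 17^2 = 289 ≡ 61 (mod 76)
51^512 ≡ 61^2 = 3721 ≡ 73 (mod 76)
51^1024 ≡ 73^2 = 5329 ≡ 9 (mod 76)
51^2048 ≡ 9^2 = 81 ≡ 5 (mod 76)
51^2707 = 51^2048 · 51^512 · 51^128 · 51^16 · 51^2 · 51^1 ≡ 5 · 73 · 17 · 9 · 17 · 51 (mod 76).
Accumulate the product:
5 · 73 = 365 ≡ 61
61 · 17 = 1037 ≡ 49
49 · 9 = 441 ≡ 61
61 · 17 = 1037 ≡ 49
49 · 51 = 2499 ≡ 67

67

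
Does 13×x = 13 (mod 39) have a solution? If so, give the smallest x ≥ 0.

gcd(13, 39) = 13, and 13 | 13, so solutions exist.
Divide through by 13: 1×x ≡ 1 (mod 3).
1⁻¹ ≡ 1 (mod 3).
x ≡ 1×1 ≡ 1 (mod 3).
The smallest non-negative solution is x = 1.

1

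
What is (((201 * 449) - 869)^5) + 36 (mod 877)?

201 * 449 = 90249 ≡ 795 (mod 877)
795 - 869 = -74 ≡ 803 (mod 877)
(803)^5 ≡ 701 (mod 877)
701 + 36 = 737

737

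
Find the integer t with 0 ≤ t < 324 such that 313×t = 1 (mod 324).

Run the extended Euclidean algorithm:
324 = 1·313 + 11
313 = 28·11 + 5
11 = 2·5 + 1
5 = 5·1 + 0
gcd(313, 324) = 1, so the inverse exists.
Back-substitute for 1:
1 = 1·11 − 2·5
  = −2·313 + 57·11
  = 57·324 − 59·313
So 313⁻¹ ≡ −59 ≡ 265 (mod 324).

265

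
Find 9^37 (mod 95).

9

Compute successive squares:
9^1 ≡ 9 (mod 95)
9^2 ≡ 9^2 = 81 (mod 95)
9^4 ≡ 81^2 = 6561 ≡ 6 (mod 95)
9^8 ≡ 6^2 = 36 (mod 95)
9^16 ≡ 36^2 = 1296 ≡ 61 (mod 95)
9^32 ≡ 61^2 = 3721 ≡ 16 (mod 95)
9^37 = 9^32 × 9^4 × 9^1 ≡ 16 × 6 × 9 (mod 95).
Accumulate the product:
16 × 6 = 96 ≡ 1
1 × 9 = 9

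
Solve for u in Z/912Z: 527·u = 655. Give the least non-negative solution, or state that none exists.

401

gcd(527, 912) = 1, so a unique solution mod 912 exists.
527⁻¹ ≡ 623 (mod 912).
u ≡ 623·655 ≡ 401 (mod 912).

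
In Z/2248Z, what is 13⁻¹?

173

Run the extended Euclidean algorithm:
2248 = 172·13 + 12
13 = 1·12 + 1
12 = 12·1 + 0
gcd(13, 2248) = 1, so the inverse exists.
Back-substitute for 1:
1 = 1·13 − 1·12
  = −1·2248 + 173·13
So 13⁻¹ ≡ 173 (mod 2248).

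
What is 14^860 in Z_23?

860 in binary is 1101011100, i.e. 860 = 512 + 256 + 64 + 16 + 8 + 4.
14^1 ≡ 14 (mod 23)
14^2 ≡ 14^2 = 196 ≡ 12 (mod 23)
14^4 ≡ 12^2 = 144 ≡ 6 (mod 23)
14^8 ≡ 6^2 = 36 ≡ 13 (mod 23)
14^16 ≡ 13^2 = 169 ≡ 8 (mod 23)
14^32 ≡ 8^2 = 64 ≡ 18 (mod 23)
14^64 ≡ 18^2 = 324 ≡ 2 (mod 23)
14^128 ≡ 2^2 = 4 (mod 23)
14^256 ≡ 4^2 = 16 (mod 23)
14^512 ≡ 16^2 = 256 ≡ 3 (mod 23)
14^860 = 14^512 * 14^256 * 14^64 * 14^16 * 14^8 * 14^4 ≡ 3 * 16 * 2 * 8 * 13 * 6 (mod 23).
Accumulate the product:
3 * 16 = 48 ≡ 2
2 * 2 = 4
4 * 8 = 32 ≡ 9
9 * 13 = 117 ≡ 2
2 * 6 = 12

12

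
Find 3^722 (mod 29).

22

Using repeated squaring:
722 in binary is 1011010010, i.e. 722 = 512 + 128 + 64 + 16 + 2.
3^1 ≡ 3 (mod 29)
3^2 ≡ 3^2 = 9 (mod 29)
3^4 ≡ 9^2 = 81 ≡ 23 (mod 29)
3^8 ≡ 23^2 = 529 ≡ 7 (mod 29)
3^16 ≡ 7^2 = 49 ≡ 20 (mod 29)
3^32 ≡ 20^2 = 400 ≡ 23 (mod 29)
3^64 ≡ 23^2 = 529 ≡ 7 (mod 29)
3^128 ≡ 7^2 = 49 ≡ 20 (mod 29)
3^256 ≡ 20^2 = 400 ≡ 23 (mod 29)
3^512 ≡ 23^2 = 529 ≡ 7 (mod 29)
3^722 = 3^512 · 3^128 · 3^64 · 3^16 · 3^2 ≡ 7 · 20 · 7 · 20 · 9 (mod 29).
Accumulate the product:
7 · 20 = 140 ≡ 24
24 · 7 = 168 ≡ 23
23 · 20 = 460 ≡ 25
25 · 9 = 225 ≡ 22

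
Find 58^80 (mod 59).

Compute successive squares:
80 in binary is 1010000, i.e. 80 = 64 + 16.
58^1 ≡ 58 (mod 59)
58^2 ≡ 58^2 = 3364 ≡ 1 (mod 59)
58^4 ≡ 1^2 = 1 (mod 59)
58^8 ≡ 1^2 = 1 (mod 59)
58^16 ≡ 1^2 = 1 (mod 59)
58^32 ≡ 1^2 = 1 (mod 59)
58^64 ≡ 1^2 = 1 (mod 59)
58^80 = 58^64 * 58^16 ≡ 1 * 1 (mod 59).
1 * 1 = 1 ≡ 1 (mod 59).

1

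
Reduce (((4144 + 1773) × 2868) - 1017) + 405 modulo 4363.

1637

4144 + 1773 = 5917 ≡ 1554 (mod 4363)
1554 × 2868 = 4456872 ≡ 2249 (mod 4363)
2249 - 1017 = 1232
1232 + 405 = 1637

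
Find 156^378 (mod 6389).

Compute successive squares:
378 in binary is 101111010, i.e. 378 = 256 + 64 + 32 + 16 + 8 + 2.
156^1 ≡ 156 (mod 6389)
156^2 ≡ 156^2 = 24336 ≡ 5169 (mod 6389)
156^4 ≡ 5169^2 = 26718561 ≡ 6152 (mod 6389)
156^8 ≡ 6152^2 = 37847104 ≡ 5057 (mod 6389)
156^16 ≡ 5057^2 = 25573249 ≡ 4471 (mod 6389)
156^32 ≡ 4471^2 = 19989841 ≡ 5049 (mod 6389)
156^64 ≡ 5049^2 = 25492401 ≡ 291 (mod 6389)
156^128 ≡ 291^2 = 84681 ≡ 1624 (mod 6389)
156^256 ≡ 1624^2 = 2637376 ≡ 5108 (mod 6389)
156^378 = 156^256 * 156^64 * 156^32 * 156^16 * 156^8 * 156^2 ≡ 5108 * 291 * 5049 * 4471 * 5057 * 5169 (mod 6389).
Accumulate the product:
5108 * 291 = 1486428 ≡ 4180
4180 * 5049 = 21104820 ≡ 1953
1953 * 4471 = 8731863 ≡ 4489
4489 * 5057 = 22700873 ≡ 756
756 * 5169 = 3907764 ≡ 4085

4085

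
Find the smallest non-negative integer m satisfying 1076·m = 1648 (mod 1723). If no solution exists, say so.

578

gcd(1076, 1723) = 1, so a unique solution mod 1723 exists.
1076⁻¹ ≡ 245 (mod 1723).
m ≡ 245·1648 ≡ 578 (mod 1723).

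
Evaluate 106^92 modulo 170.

92 in binary is 1011100, i.e. 92 = 64 + 16 + 8 + 4.
106^1 ≡ 106 (mod 170)
106^2 ≡ 106^2 = 11236 ≡ 16 (mod 170)
106^4 ≡ 16^2 = 256 ≡ 86 (mod 170)
106^8 ≡ 86^2 = 7396 ≡ 86 (mod 170)
106^16 ≡ 86^2 = 7396 ≡ 86 (mod 170)
106^32 ≡ 86^2 = 7396 ≡ 86 (mod 170)
106^64 ≡ 86^2 = 7396 ≡ 86 (mod 170)
106^92 = 106^64 · 106^16 · 106^8 · 106^4 ≡ 86 · 86 · 86 · 86 (mod 170).
Accumulate the product:
86 · 86 = 7396 ≡ 86
86 · 86 = 7396 ≡ 86
86 · 86 = 7396 ≡ 86

86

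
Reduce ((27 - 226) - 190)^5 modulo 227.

27 - 226 = -199 ≡ 28 (mod 227)
28 - 190 = -162 ≡ 65 (mod 227)
(65)^5 ≡ 101 (mod 227)

101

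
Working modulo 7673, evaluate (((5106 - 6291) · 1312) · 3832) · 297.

4188

5106 - 6291 = -1185 ≡ 6488 (mod 7673)
6488 · 1312 = 8512256 ≡ 2899 (mod 7673)
2899 · 3832 = 11108968 ≡ 6137 (mod 7673)
6137 · 297 = 1822689 ≡ 4188 (mod 7673)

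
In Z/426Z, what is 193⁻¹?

Apply the Euclidean algorithm and back-substitute:
426 = 2·193 + 40
193 = 4·40 + 33
40 = 1·33 + 7
33 = 4·7 + 5
7 = 1·5 + 2
5 = 2·2 + 1
2 = 2·1 + 0
gcd(193, 426) = 1, so the inverse exists.
Back-substitute for 1:
1 = 1·5 − 2·2
  = −2·7 + 3·5
  = 3·33 − 14·7
  = −14·40 + 17·33
  = 17·193 − 82·40
  = −82·426 + 181·193
So 193⁻¹ ≡ 181 (mod 426).

181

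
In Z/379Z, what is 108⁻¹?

186

379 = 3*108 + 55
108 = 1*55 + 53
55 = 1*53 + 2
53 = 26*2 + 1
2 = 2*1 + 0
gcd(108, 379) = 1, so the inverse exists.
Bézout: 1 = −53*379 + 186*108.
So 108⁻¹ ≡ 186 (mod 379).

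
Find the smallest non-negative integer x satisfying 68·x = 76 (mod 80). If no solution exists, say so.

7

gcd(68, 80) = 4, and 4 | 76, so solutions exist.
Divide through by 4: 17·x ≡ 19 mod 20.
17⁻¹ ≡ 13 (mod 20).
x ≡ 13·19 ≡ 7 (mod 20).
The smallest non-negative solution is x = 7.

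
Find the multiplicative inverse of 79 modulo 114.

Apply the Euclidean algorithm and back-substitute:
114 = 1·79 + 35
79 = 2·35 + 9
35 = 3·9 + 8
9 = 1·8 + 1
8 = 8·1 + 0
gcd(79, 114) = 1, so the inverse exists.
Back-substitute for 1:
1 = 1·9 − 1·8
  = −1·35 + 4·9
  = 4·79 − 9·35
  = −9·114 + 13·79
So 79⁻¹ ≡ 13 (mod 114).

13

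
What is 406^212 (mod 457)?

406^1 ≡ 406 (mod 457)
406^2 ≡ 406^2 = 164836 ≡ 316 (mod 457)
406^4 ≡ 316^2 = 99856 ≡ 230 (mod 457)
406^8 ≡ 230^2 = 52900 ≡ 345 (mod 457)
406^16 ≡ 345^2 = 119025 ≡ 205 (mod 457)
406^32 ≡ 205^2 = 42025 ≡ 438 (mod 457)
406^64 ≡ 438^2 = 191844 ≡ 361 (mod 457)
406^128 ≡ 361^2 = 130321 ≡ 76 (mod 457)
406^212 = 406^128 × 406^64 × 406^16 × 406^4 ≡ 76 × 361 × 205 × 230 (mod 457).
Accumulate the product:
76 × 361 = 27436 ≡ 16
16 × 205 = 3280 ≡ 81
81 × 230 = 18630 ≡ 350

350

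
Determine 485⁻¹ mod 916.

17

Run the extended Euclidean algorithm:
916 = 1·485 + 431
485 = 1·431 + 54
431 = 7·54 + 53
54 = 1·53 + 1
53 = 53·1 + 0
gcd(485, 916) = 1, so the inverse exists.
Bézout: 1 = −9·916 + 17·485.
So 485⁻¹ ≡ 17 (mod 916).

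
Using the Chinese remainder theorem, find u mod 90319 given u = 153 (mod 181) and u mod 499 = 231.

181⁻¹ mod 499: 181*397 ≡ 1 (mod 499), so 181⁻¹ ≡ 397.
u = 153 + 181*((231 − 153)*397 mod 499) = 153 + 181*28 = 5221.

5221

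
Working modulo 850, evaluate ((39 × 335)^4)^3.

39 × 335 = 13065 ≡ 315 (mod 850)
(315)^4 ≡ 475 (mod 850)
(475)^3 ≡ 475 (mod 850)

475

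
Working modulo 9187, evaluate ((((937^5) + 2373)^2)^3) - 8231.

8981

(937)^5 ≡ 6370 (mod 9187)
6370 + 2373 = 8743
(8743)^2 ≡ 4209 (mod 9187)
(4209)^3 ≡ 8025 (mod 9187)
8025 - 8231 = -206 ≡ 8981 (mod 9187)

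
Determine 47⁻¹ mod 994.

994 = 21*47 + 7
47 = 6*7 + 5
7 = 1*5 + 2
5 = 2*2 + 1
2 = 2*1 + 0
gcd(47, 994) = 1, so the inverse exists.
Bézout: 1 = −20*994 + 423*47.
So 47⁻¹ ≡ 423 (mod 994).

423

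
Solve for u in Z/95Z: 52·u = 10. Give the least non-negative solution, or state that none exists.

gcd(52, 95) = 1, so a unique solution mod 95 exists.
52⁻¹ ≡ 53 (mod 95).
u ≡ 53·10 ≡ 55 (mod 95).

55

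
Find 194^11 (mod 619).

Compute successive squares:
194^1 ≡ 194 (mod 619)
194^2 ≡ 194^2 = 37636 ≡ 496 (mod 619)
194^4 ≡ 496^2 = 246016 ≡ 273 (mod 619)
194^8 ≡ 273^2 = 74529 ≡ 249 (mod 619)
194^11 = 194^8 * 194^2 * 194^1 ≡ 249 * 496 * 194 (mod 619).
Accumulate the product:
249 * 496 = 123504 ≡ 323
323 * 194 = 62662 ≡ 143

143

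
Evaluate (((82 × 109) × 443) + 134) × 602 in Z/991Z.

82 × 109 = 8938 ≡ 19 (mod 991)
19 × 443 = 8417 ≡ 489 (mod 991)
489 + 134 = 623
623 × 602 = 375046 ≡ 448 (mod 991)

448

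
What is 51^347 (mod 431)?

371

By square-and-multiply:
347 in binary is 101011011, i.e. 347 = 256 + 64 + 16 + 8 + 2 + 1.
51^1 ≡ 51 (mod 431)
51^2 ≡ 51^2 = 2601 ≡ 15 (mod 431)
51^4 ≡ 15^2 = 225 (mod 431)
51^8 ≡ 225^2 = 50625 ≡ 198 (mod 431)
51^16 ≡ 198^2 = 39204 ≡ 414 (mod 431)
51^32 ≡ 414^2 = 171396 ≡ 289 (mod 431)
51^64 ≡ 289^2 = 83521 ≡ 338 (mod 431)
51^128 ≡ 338^2 = 114244 ≡ 29 (mod 431)
51^256 ≡ 29^2 = 841 ≡ 410 (mod 431)
51^347 = 51^256 × 51^64 × 51^16 × 51^8 × 51^2 × 51^1 ≡ 410 × 338 × 414 × 198 × 15 × 51 (mod 431).
Accumulate the product:
410 × 338 = 138580 ≡ 229
229 × 414 = 94806 ≡ 417
417 × 198 = 82566 ≡ 245
245 × 15 = 3675 ≡ 227
227 × 51 = 11577 ≡ 371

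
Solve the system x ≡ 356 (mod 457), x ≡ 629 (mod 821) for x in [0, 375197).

457⁻¹ mod 821: 457·309 ≡ 1 (mod 821), so 457⁻¹ ≡ 309.
x = 356 + 457·((629 − 356)·309 mod 821) = 356 + 457·615 = 281411.
Check: 281411 mod 457 = 356, 281411 mod 821 = 629. ✓

281411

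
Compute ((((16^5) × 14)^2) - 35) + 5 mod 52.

(16)^5 ≡ 48 (mod 52)
48 × 14 = 672 ≡ 48 (mod 52)
(48)^2 ≡ 16 (mod 52)
16 - 35 = -19 ≡ 33 (mod 52)
33 + 5 = 38

38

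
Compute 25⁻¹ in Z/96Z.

73

96 = 3·25 + 21
25 = 1·21 + 4
21 = 5·4 + 1
4 = 4·1 + 0
gcd(25, 96) = 1, so the inverse exists.
Bézout: 1 = 6·96 − 23·25.
So 25⁻¹ ≡ −23 ≡ 73 (mod 96).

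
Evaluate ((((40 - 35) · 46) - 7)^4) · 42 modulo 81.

78

40 - 35 = 5
5 · 46 = 230 ≡ 68 (mod 81)
68 - 7 = 61
(61)^4 ≡ 25 (mod 81)
25 · 42 = 1050 ≡ 78 (mod 81)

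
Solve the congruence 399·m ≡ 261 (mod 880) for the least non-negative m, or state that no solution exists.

gcd(399, 880) = 1, so a unique solution mod 880 exists.
399⁻¹ ≡ 719 (mod 880).
m ≡ 719·261 ≡ 219 (mod 880).

219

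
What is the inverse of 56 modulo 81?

By the extended Euclidean algorithm:
81 = 1·56 + 25
56 = 2·25 + 6
25 = 4·6 + 1
6 = 6·1 + 0
gcd(56, 81) = 1, so the inverse exists.
Bézout: 1 = 9·81 − 13·56.
So 56⁻¹ ≡ −13 ≡ 68 (mod 81).

68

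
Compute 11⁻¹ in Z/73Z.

73 = 6×11 + 7
11 = 1×7 + 4
7 = 1×4 + 3
4 = 1×3 + 1
3 = 3×1 + 0
gcd(11, 73) = 1, so the inverse exists.
Back-substitute for 1:
1 = 1×4 − 1×3
  = −1×7 + 2×4
  = 2×11 − 3×7
  = −3×73 + 20×11
So 11⁻¹ ≡ 20 (mod 73).

20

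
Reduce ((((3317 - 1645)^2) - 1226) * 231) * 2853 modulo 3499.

3317 - 1645 = 1672
(1672)^2 ≡ 3382 (mod 3499)
3382 - 1226 = 2156
2156 * 231 = 498036 ≡ 1178 (mod 3499)
1178 * 2853 = 3360834 ≡ 1794 (mod 3499)

1794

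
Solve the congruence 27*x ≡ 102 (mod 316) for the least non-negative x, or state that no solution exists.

74

gcd(27, 316) = 1, so a unique solution mod 316 exists.
27⁻¹ ≡ 199 (mod 316).
x ≡ 199*102 ≡ 74 (mod 316).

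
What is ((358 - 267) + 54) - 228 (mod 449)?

366

358 - 267 = 91
91 + 54 = 145
145 - 228 = -83 ≡ 366 (mod 449)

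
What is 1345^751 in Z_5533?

1345^1 ≡ 1345 (mod 5533)
1345^2 ≡ 1345^2 = 1809025 ≡ 5267 (mod 5533)
1345^4 ≡ 5267^2 = 27741289 ≡ 4360 (mod 5533)
1345^8 ≡ 4360^2 = 19009600 ≡ 3745 (mod 5533)
1345^16 ≡ 3745^2 = 14025025 ≡ 4403 (mod 5533)
1345^32 ≡ 4403^2 = 19386409 ≡ 4310 (mod 5533)
1345^64 ≡ 4310^2 = 18576100 ≡ 1819 (mod 5533)
1345^128 ≡ 1819^2 = 3308761 ≡ 27 (mod 5533)
1345^256 ≡ 27^2 = 729 (mod 5533)
1345^512 ≡ 729^2 = 531441 ≡ 273 (mod 5533)
1345^751 = 1345^512 · 1345^128 · 1345^64 · 1345^32 · 1345^8 · 1345^4 · 1345^2 · 1345^1 ≡ 273 · 27 · 1819 · 4310 · 3745 · 4360 · 5267 · 1345 (mod 5533).
Accumulate the product:
273 · 27 = 7371 ≡ 1838
1838 · 1819 = 3343322 ≡ 1390
1390 · 4310 = 5990900 ≡ 4194
4194 · 3745 = 15706530 ≡ 3876
3876 · 4360 = 16899360 ≡ 1578
1578 · 5267 = 8311326 ≡ 760
760 · 1345 = 1022200 ≡ 4128

4128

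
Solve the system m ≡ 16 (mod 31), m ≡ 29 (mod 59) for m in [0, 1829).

31⁻¹ mod 59: 31×40 ≡ 1 (mod 59), so 31⁻¹ ≡ 40.
m = 16 + 31×((29 − 16)×40 mod 59) = 16 + 31×48 = 1504.
Check: 1504 mod 31 = 16, 1504 mod 59 = 29. ✓

1504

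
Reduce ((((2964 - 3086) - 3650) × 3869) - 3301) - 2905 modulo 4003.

2964 - 3086 = -122 ≡ 3881 (mod 4003)
3881 - 3650 = 231
231 × 3869 = 893739 ≡ 1070 (mod 4003)
1070 - 3301 = -2231 ≡ 1772 (mod 4003)
1772 - 2905 = -1133 ≡ 2870 (mod 4003)

2870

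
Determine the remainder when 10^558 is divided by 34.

8

Using repeated squaring:
10^1 ≡ 10 (mod 34)
10^2 ≡ 10^2 = 100 ≡ 32 (mod 34)
10^4 ≡ 32^2 = 1024 ≡ 4 (mod 34)
10^8 ≡ 4^2 = 16 (mod 34)
10^16 ≡ 16^2 = 256 ≡ 18 (mod 34)
10^32 ≡ 18^2 = 324 ≡ 18 (mod 34)
10^64 ≡ 18^2 = 324 ≡ 18 (mod 34)
10^128 ≡ 18^2 = 324 ≡ 18 (mod 34)
10^256 ≡ 18^2 = 324 ≡ 18 (mod 34)
10^512 ≡ 18^2 = 324 ≡ 18 (mod 34)
10^558 = 10^512 · 10^32 · 10^8 · 10^4 · 10^2 ≡ 18 · 18 · 16 · 4 · 32 (mod 34).
Accumulate the product:
18 · 18 = 324 ≡ 18
18 · 16 = 288 ≡ 16
16 · 4 = 64 ≡ 30
30 · 32 = 960 ≡ 8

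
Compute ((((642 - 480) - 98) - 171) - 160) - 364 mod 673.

42

642 - 480 = 162
162 - 98 = 64
64 - 171 = -107 ≡ 566 (mod 673)
566 - 160 = 406
406 - 364 = 42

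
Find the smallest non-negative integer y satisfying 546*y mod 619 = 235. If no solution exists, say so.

319

gcd(546, 619) = 1, so a unique solution mod 619 exists.
546⁻¹ ≡ 407 (mod 619).
y ≡ 407*235 ≡ 319 (mod 619).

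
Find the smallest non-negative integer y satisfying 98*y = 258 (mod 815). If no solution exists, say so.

gcd(98, 815) = 1, so a unique solution mod 815 exists.
98⁻¹ ≡ 657 (mod 815).
y ≡ 657*258 ≡ 801 (mod 815).

801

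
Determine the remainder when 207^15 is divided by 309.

By square-and-multiply:
207^1 ≡ 207 (mod 309)
207^2 ≡ 207^2 = 42849 ≡ 207 (mod 309)
207^4 ≡ 207^2 = 42849 ≡ 207 (mod 309)
207^8 ≡ 207^2 = 42849 ≡ 207 (mod 309)
207^15 = 207^8 * 207^4 * 207^2 * 207^1 ≡ 207 * 207 * 207 * 207 (mod 309).
Accumulate the product:
207 * 207 = 42849 ≡ 207
207 * 207 = 42849 ≡ 207
207 * 207 = 42849 ≡ 207

207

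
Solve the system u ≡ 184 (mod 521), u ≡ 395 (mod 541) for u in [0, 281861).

521⁻¹ mod 541: 521×27 ≡ 1 (mod 541), so 521⁻¹ ≡ 27.
u = 184 + 521×((395 − 184)×27 mod 541) = 184 + 521×287 = 149711.

149711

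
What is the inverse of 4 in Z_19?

5

Run the extended Euclidean algorithm:
19 = 4×4 + 3
4 = 1×3 + 1
3 = 3×1 + 0
gcd(4, 19) = 1, so the inverse exists.
Bézout: 1 = −1×19 + 5×4.
So 4⁻¹ ≡ 5 (mod 19).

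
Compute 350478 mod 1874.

350478 = 187×1874 + 40, so 350478 ≡ 40 (mod 1874).

40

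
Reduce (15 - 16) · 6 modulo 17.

15 - 16 = -1 ≡ 16 (mod 17)
16 · 6 = 96 ≡ 11 (mod 17)

11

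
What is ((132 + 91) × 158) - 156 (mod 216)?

132 + 91 = 223 ≡ 7 (mod 216)
7 × 158 = 1106 ≡ 26 (mod 216)
26 - 156 = -130 ≡ 86 (mod 216)

86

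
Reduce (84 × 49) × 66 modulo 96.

72

84 × 49 = 4116 ≡ 84 (mod 96)
84 × 66 = 5544 ≡ 72 (mod 96)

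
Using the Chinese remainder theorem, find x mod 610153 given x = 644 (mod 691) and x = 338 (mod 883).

592831

691⁻¹ mod 883: 691*860 ≡ 1 (mod 883), so 691⁻¹ ≡ 860.
x = 644 + 691*((338 − 644)*860 mod 883) = 644 + 691*857 = 592831.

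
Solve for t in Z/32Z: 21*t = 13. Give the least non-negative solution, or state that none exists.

25

gcd(21, 32) = 1, so a unique solution mod 32 exists.
21⁻¹ ≡ 29 (mod 32).
t ≡ 29*13 ≡ 25 (mod 32).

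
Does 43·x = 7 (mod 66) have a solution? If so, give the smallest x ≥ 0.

gcd(43, 66) = 1, so a unique solution mod 66 exists.
43⁻¹ ≡ 43 (mod 66).
x ≡ 43·7 ≡ 37 (mod 66).

37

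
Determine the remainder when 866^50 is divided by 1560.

866^1 ≡ 866 (mod 1560)
866^2 ≡ 866^2 = 749956 ≡ 1156 (mod 1560)
866^4 ≡ 1156^2 = 1336336 ≡ 976 (mod 1560)
866^8 ≡ 976^2 = 952576 ≡ 976 (mod 1560)
866^16 ≡ 976^2 = 952576 ≡ 976 (mod 1560)
866^32 ≡ 976^2 = 952576 ≡ 976 (mod 1560)
866^50 = 866^32 · 866^16 · 866^2 ≡ 976 · 976 · 1156 (mod 1560).
Accumulate the product:
976 · 976 = 952576 ≡ 976
976 · 1156 = 1128256 ≡ 376

376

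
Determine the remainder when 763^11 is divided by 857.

763^1 ≡ 763 (mod 857)
763^2 ≡ 763^2 = 582169 ≡ 266 (mod 857)
763^4 ≡ 266^2 = 70756 ≡ 482 (mod 857)
763^8 ≡ 482^2 = 232324 ≡ 77 (mod 857)
763^11 = 763^8 * 763^2 * 763^1 ≡ 77 * 266 * 763 (mod 857).
Accumulate the product:
77 * 266 = 20482 ≡ 771
771 * 763 = 588273 ≡ 371

371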